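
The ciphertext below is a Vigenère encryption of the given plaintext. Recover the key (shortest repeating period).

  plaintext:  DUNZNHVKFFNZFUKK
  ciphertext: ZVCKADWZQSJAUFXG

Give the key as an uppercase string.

WBPLN

  i= 0: Z-D = 22 → W
  i= 1: V-U =  1 → B
  i= 2: C-N = 15 → P
  i= 3: K-Z = 11 → L
  i= 4: A-N = 13 → N
  i= 5: D-H = 22 → W
  i= 6: W-V =  1 → B
  i= 7: Z-K = 15 → P
  i= 8: Q-F = 11 → L
  i= 9: S-F = 13 → N
  i=10: J-N = 22 → W
  i=11: A-Z =  1 → B
  i=12: U-F = 15 → P
  i=13: F-U = 11 → L
  i=14: X-K = 13 → N
  i=15: G-K = 22 → W
  shifts repeat with period 5: WBPLN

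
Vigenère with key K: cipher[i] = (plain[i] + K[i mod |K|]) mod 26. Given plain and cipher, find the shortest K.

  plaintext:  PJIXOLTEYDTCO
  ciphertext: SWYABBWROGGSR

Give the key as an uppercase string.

  i= 0: S-P =  3 → D
  i= 1: W-J = 13 → N
  i= 2: Y-I = 16 → Q
  i= 3: A-X =  3 → D
  i= 4: B-O = 13 → N
  i= 5: B-L = 16 → Q
  i= 6: W-T =  3 → D
  i= 7: R-E = 13 → N
  i= 8: O-Y = 16 → Q
  i= 9: G-D =  3 → D
  i=10: G-T = 13 → N
  i=11: S-C = 16 → Q
  i=12: R-O =  3 → D
  shifts repeat with period 3: DNQ

DNQ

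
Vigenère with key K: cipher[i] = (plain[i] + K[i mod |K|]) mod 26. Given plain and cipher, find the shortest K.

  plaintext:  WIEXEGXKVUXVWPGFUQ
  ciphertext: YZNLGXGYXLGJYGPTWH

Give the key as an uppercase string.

CRJO

  i= 0: Y-W =  2 → C
  i= 1: Z-I = 17 → R
  i= 2: N-E =  9 → J
  i= 3: L-X = 14 → O
  i= 4: G-E =  2 → C
  i= 5: X-G = 17 → R
  i= 6: G-X =  9 → J
  i= 7: Y-K = 14 → O
  i= 8: X-V =  2 → C
  i= 9: L-U = 17 → R
  i=10: G-X =  9 → J
  i=11: J-V = 14 → O
  i=12: Y-W =  2 → C
  i=13: G-P = 17 → R
  i=14: P-G =  9 → J
  i=15: T-F = 14 → O
  i=16: W-U =  2 → C
  i=17: H-Q = 17 → R
  shifts repeat with period 4: CRJO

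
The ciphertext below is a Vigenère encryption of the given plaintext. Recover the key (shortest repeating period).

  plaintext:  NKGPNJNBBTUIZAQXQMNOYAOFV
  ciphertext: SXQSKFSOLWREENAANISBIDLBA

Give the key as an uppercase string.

  i= 0: S-N =  5 → F
  i= 1: X-K = 13 → N
  i= 2: Q-G = 10 → K
  i= 3: S-P =  3 → D
  i= 4: K-N = 23 → X
  i= 5: F-J = 22 → W
  i= 6: S-N =  5 → F
  i= 7: O-B = 13 → N
  i= 8: L-B = 10 → K
  i= 9: W-T =  3 → D
  i=10: R-U = 23 → X
  i=11: E-I = 22 → W
  i=12: E-Z =  5 → F
  i=13: N-A = 13 → N
  i=14: A-Q = 10 → K
  i=15: A-X =  3 → D
  i=16: N-Q = 23 → X
  i=17: I-M = 22 → W
  i=18: S-N =  5 → F
  i=19: B-O = 13 → N
  i=20: I-Y = 10 → K
  i=21: D-A =  3 → D
  i=22: L-O = 23 → X
  i=23: B-F = 22 → W
  i=24: A-V =  5 → F
  shifts repeat with period 6: FNKDXW

FNKDXW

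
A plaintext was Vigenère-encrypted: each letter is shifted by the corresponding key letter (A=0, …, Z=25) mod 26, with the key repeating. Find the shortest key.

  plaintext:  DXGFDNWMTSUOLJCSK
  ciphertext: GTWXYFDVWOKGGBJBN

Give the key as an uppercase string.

DWQSVSHJ

  i= 0: G-D =  3 → D
  i= 1: T-X = 22 → W
  i= 2: W-G = 16 → Q
  i= 3: X-F = 18 → S
  i= 4: Y-D = 21 → V
  i= 5: F-N = 18 → S
  i= 6: D-W =  7 → H
  i= 7: V-M =  9 → J
  i= 8: W-T =  3 → D
  i= 9: O-S = 22 → W
  i=10: K-U = 16 → Q
  i=11: G-O = 18 → S
  i=12: G-L = 21 → V
  i=13: B-J = 18 → S
  i=14: J-C =  7 → H
  i=15: B-S =  9 → J
  i=16: N-K =  3 → D
  shifts repeat with period 8: DWQSVSHJ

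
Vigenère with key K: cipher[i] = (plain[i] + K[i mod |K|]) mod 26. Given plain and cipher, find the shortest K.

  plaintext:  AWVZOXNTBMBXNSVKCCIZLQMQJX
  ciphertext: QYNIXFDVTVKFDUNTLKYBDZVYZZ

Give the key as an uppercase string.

  i= 0: Q-A = 16 → Q
  i= 1: Y-W =  2 → C
  i= 2: N-V = 18 → S
  i= 3: I-Z =  9 → J
  i= 4: X-O =  9 → J
  i= 5: F-X =  8 → I
  i= 6: D-N = 16 → Q
  i= 7: V-T =  2 → C
  i= 8: T-B = 18 → S
  i= 9: V-M =  9 → J
  i=10: K-B =  9 → J
  i=11: F-X =  8 → I
  i=12: D-N = 16 → Q
  i=13: U-S =  2 → C
  i=14: N-V = 18 → S
  i=15: T-K =  9 → J
  i=16: L-C =  9 → J
  i=17: K-C =  8 → I
  i=18: Y-I = 16 → Q
  i=19: B-Z =  2 → C
  i=20: D-L = 18 → S
  i=21: Z-Q =  9 → J
  i=22: V-M =  9 → J
  i=23: Y-Q =  8 → I
  i=24: Z-J = 16 → Q
  i=25: Z-X =  2 → C
  shifts repeat with period 6: QCSJJI

QCSJJI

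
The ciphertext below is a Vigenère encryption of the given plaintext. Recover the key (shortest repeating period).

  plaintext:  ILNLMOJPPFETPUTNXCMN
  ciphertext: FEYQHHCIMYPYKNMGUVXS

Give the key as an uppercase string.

XTLFVTTT

  i= 0: F-I = 23 → X
  i= 1: E-L = 19 → T
  i= 2: Y-N = 11 → L
  i= 3: Q-L =  5 → F
  i= 4: H-M = 21 → V
  i= 5: H-O = 19 → T
  i= 6: C-J = 19 → T
  i= 7: I-P = 19 → T
  i= 8: M-P = 23 → X
  i= 9: Y-F = 19 → T
  i=10: P-E = 11 → L
  i=11: Y-T =  5 → F
  i=12: K-P = 21 → V
  i=13: N-U = 19 → T
  i=14: M-T = 19 → T
  i=15: G-N = 19 → T
  i=16: U-X = 23 → X
  i=17: V-C = 19 → T
  i=18: X-M = 11 → L
  i=19: S-N =  5 → F
  shifts repeat with period 8: XTLFVTTT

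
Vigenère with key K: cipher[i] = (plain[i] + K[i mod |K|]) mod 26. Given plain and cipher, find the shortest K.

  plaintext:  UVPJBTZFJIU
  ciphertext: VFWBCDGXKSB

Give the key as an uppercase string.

  i= 0: V-U =  1 → B
  i= 1: F-V = 10 → K
  i= 2: W-P =  7 → H
  i= 3: B-J = 18 → S
  i= 4: C-B =  1 → B
  i= 5: D-T = 10 → K
  i= 6: G-Z =  7 → H
  i= 7: X-F = 18 → S
  i= 8: K-J =  1 → B
  i= 9: S-I = 10 → K
  i=10: B-U =  7 → H
  shifts repeat with period 4: BKHS

BKHS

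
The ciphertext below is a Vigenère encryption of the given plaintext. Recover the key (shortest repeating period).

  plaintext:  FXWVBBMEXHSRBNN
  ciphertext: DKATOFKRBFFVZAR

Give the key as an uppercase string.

YNE

  i= 0: D-F = 24 → Y
  i= 1: K-X = 13 → N
  i= 2: A-W =  4 → E
  i= 3: T-V = 24 → Y
  i= 4: O-B = 13 → N
  i= 5: F-B =  4 → E
  i= 6: K-M = 24 → Y
  i= 7: R-E = 13 → N
  i= 8: B-X =  4 → E
  i= 9: F-H = 24 → Y
  i=10: F-S = 13 → N
  i=11: V-R =  4 → E
  i=12: Z-B = 24 → Y
  i=13: A-N = 13 → N
  i=14: R-N =  4 → E
  shifts repeat with period 3: YNE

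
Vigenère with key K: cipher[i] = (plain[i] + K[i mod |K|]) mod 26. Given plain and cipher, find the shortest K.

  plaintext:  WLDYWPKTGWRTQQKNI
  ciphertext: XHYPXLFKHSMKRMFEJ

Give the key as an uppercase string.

BWVR

  i= 0: X-W =  1 → B
  i= 1: H-L = 22 → W
  i= 2: Y-D = 21 → V
  i= 3: P-Y = 17 → R
  i= 4: X-W =  1 → B
  i= 5: L-P = 22 → W
  i= 6: F-K = 21 → V
  i= 7: K-T = 17 → R
  i= 8: H-G =  1 → B
  i= 9: S-W = 22 → W
  i=10: M-R = 21 → V
  i=11: K-T = 17 → R
  i=12: R-Q =  1 → B
  i=13: M-Q = 22 → W
  i=14: F-K = 21 → V
  i=15: E-N = 17 → R
  i=16: J-I =  1 → B
  shifts repeat with period 4: BWVR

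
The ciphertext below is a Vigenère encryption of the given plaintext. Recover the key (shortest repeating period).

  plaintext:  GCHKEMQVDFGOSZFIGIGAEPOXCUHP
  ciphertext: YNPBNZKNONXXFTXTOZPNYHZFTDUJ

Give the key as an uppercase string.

SLIRJNU

  i= 0: Y-G = 18 → S
  i= 1: N-C = 11 → L
  i= 2: P-H =  8 → I
  i= 3: B-K = 17 → R
  i= 4: N-E =  9 → J
  i= 5: Z-M = 13 → N
  i= 6: K-Q = 20 → U
  i= 7: N-V = 18 → S
  i= 8: O-D = 11 → L
  i= 9: N-F =  8 → I
  i=10: X-G = 17 → R
  i=11: X-O =  9 → J
  i=12: F-S = 13 → N
  i=13: T-Z = 20 → U
  i=14: X-F = 18 → S
  i=15: T-I = 11 → L
  i=16: O-G =  8 → I
  i=17: Z-I = 17 → R
  i=18: P-G =  9 → J
  i=19: N-A = 13 → N
  i=20: Y-E = 20 → U
  i=21: H-P = 18 → S
  i=22: Z-O = 11 → L
  i=23: F-X =  8 → I
  i=24: T-C = 17 → R
  i=25: D-U =  9 → J
  i=26: U-H = 13 → N
  i=27: J-P = 20 → U
  shifts repeat with period 7: SLIRJNU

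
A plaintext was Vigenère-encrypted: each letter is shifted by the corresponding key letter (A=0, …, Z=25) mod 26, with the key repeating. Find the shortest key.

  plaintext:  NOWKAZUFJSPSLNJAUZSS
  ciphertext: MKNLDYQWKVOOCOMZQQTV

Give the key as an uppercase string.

ZWRBD

  i= 0: M-N = 25 → Z
  i= 1: K-O = 22 → W
  i= 2: N-W = 17 → R
  i= 3: L-K =  1 → B
  i= 4: D-A =  3 → D
  i= 5: Y-Z = 25 → Z
  i= 6: Q-U = 22 → W
  i= 7: W-F = 17 → R
  i= 8: K-J =  1 → B
  i= 9: V-S =  3 → D
  i=10: O-P = 25 → Z
  i=11: O-S = 22 → W
  i=12: C-L = 17 → R
  i=13: O-N =  1 → B
  i=14: M-J =  3 → D
  i=15: Z-A = 25 → Z
  i=16: Q-U = 22 → W
  i=17: Q-Z = 17 → R
  i=18: T-S =  1 → B
  i=19: V-S =  3 → D
  shifts repeat with period 5: ZWRBD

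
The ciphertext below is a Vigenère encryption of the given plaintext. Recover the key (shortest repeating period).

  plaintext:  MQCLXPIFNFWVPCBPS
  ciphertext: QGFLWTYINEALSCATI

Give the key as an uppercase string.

  i= 0: Q-M =  4 → E
  i= 1: G-Q = 16 → Q
  i= 2: F-C =  3 → D
  i= 3: L-L =  0 → A
  i= 4: W-X = 25 → Z
  i= 5: T-P =  4 → E
  i= 6: Y-I = 16 → Q
  i= 7: I-F =  3 → D
  i= 8: N-N =  0 → A
  i= 9: E-F = 25 → Z
  i=10: A-W =  4 → E
  i=11: L-V = 16 → Q
  i=12: S-P =  3 → D
  i=13: C-C =  0 → A
  i=14: A-B = 25 → Z
  i=15: T-P =  4 → E
  i=16: I-S = 16 → Q
  shifts repeat with period 5: EQDAZ

EQDAZ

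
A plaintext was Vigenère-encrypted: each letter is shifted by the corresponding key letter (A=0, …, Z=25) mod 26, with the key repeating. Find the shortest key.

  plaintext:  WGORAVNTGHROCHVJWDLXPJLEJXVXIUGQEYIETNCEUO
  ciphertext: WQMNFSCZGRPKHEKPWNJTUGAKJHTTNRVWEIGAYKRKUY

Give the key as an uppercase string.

AKYWFXPG

  i= 0: W-W =  0 → A
  i= 1: Q-G = 10 → K
  i= 2: M-O = 24 → Y
  i= 3: N-R = 22 → W
  i= 4: F-A =  5 → F
  i= 5: S-V = 23 → X
  i= 6: C-N = 15 → P
  i= 7: Z-T =  6 → G
  i= 8: G-G =  0 → A
  i= 9: R-H = 10 → K
  i=10: P-R = 24 → Y
  i=11: K-O = 22 → W
  i=12: H-C =  5 → F
  i=13: E-H = 23 → X
  i=14: K-V = 15 → P
  i=15: P-J =  6 → G
  i=16: W-W =  0 → A
  i=17: N-D = 10 → K
  i=18: J-L = 24 → Y
  i=19: T-X = 22 → W
  i=20: U-P =  5 → F
  i=21: G-J = 23 → X
  i=22: A-L = 15 → P
  i=23: K-E =  6 → G
  i=24: J-J =  0 → A
  i=25: H-X = 10 → K
  i=26: T-V = 24 → Y
  i=27: T-X = 22 → W
  i=28: N-I =  5 → F
  i=29: R-U = 23 → X
  i=30: V-G = 15 → P
  i=31: W-Q =  6 → G
  i=32: E-E =  0 → A
  i=33: I-Y = 10 → K
  i=34: G-I = 24 → Y
  i=35: A-E = 22 → W
  i=36: Y-T =  5 → F
  i=37: K-N = 23 → X
  i=38: R-C = 15 → P
  i=39: K-E =  6 → G
  i=40: U-U =  0 → A
  i=41: Y-O = 10 → K
  shifts repeat with period 8: AKYWFXPG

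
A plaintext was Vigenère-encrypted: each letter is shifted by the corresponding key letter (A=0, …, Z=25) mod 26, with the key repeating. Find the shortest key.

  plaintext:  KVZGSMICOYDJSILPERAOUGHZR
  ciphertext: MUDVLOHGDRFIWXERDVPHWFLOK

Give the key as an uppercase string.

CZEPT

  i= 0: M-K =  2 → C
  i= 1: U-V = 25 → Z
  i= 2: D-Z =  4 → E
  i= 3: V-G = 15 → P
  i= 4: L-S = 19 → T
  i= 5: O-M =  2 → C
  i= 6: H-I = 25 → Z
  i= 7: G-C =  4 → E
  i= 8: D-O = 15 → P
  i= 9: R-Y = 19 → T
  i=10: F-D =  2 → C
  i=11: I-J = 25 → Z
  i=12: W-S =  4 → E
  i=13: X-I = 15 → P
  i=14: E-L = 19 → T
  i=15: R-P =  2 → C
  i=16: D-E = 25 → Z
  i=17: V-R =  4 → E
  i=18: P-A = 15 → P
  i=19: H-O = 19 → T
  i=20: W-U =  2 → C
  i=21: F-G = 25 → Z
  i=22: L-H =  4 → E
  i=23: O-Z = 15 → P
  i=24: K-R = 19 → T
  shifts repeat with period 5: CZEPT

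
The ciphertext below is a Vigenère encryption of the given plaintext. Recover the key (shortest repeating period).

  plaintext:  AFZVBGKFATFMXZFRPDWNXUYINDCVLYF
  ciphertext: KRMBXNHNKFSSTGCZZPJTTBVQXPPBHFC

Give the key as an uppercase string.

KMNGWHXI

  i= 0: K-A = 10 → K
  i= 1: R-F = 12 → M
  i= 2: M-Z = 13 → N
  i= 3: B-V =  6 → G
  i= 4: X-B = 22 → W
  i= 5: N-G =  7 → H
  i= 6: H-K = 23 → X
  i= 7: N-F =  8 → I
  i= 8: K-A = 10 → K
  i= 9: F-T = 12 → M
  i=10: S-F = 13 → N
  i=11: S-M =  6 → G
  i=12: T-X = 22 → W
  i=13: G-Z =  7 → H
  i=14: C-F = 23 → X
  i=15: Z-R =  8 → I
  i=16: Z-P = 10 → K
  i=17: P-D = 12 → M
  i=18: J-W = 13 → N
  i=19: T-N =  6 → G
  i=20: T-X = 22 → W
  i=21: B-U =  7 → H
  i=22: V-Y = 23 → X
  i=23: Q-I =  8 → I
  i=24: X-N = 10 → K
  i=25: P-D = 12 → M
  i=26: P-C = 13 → N
  i=27: B-V =  6 → G
  i=28: H-L = 22 → W
  i=29: F-Y =  7 → H
  i=30: C-F = 23 → X
  shifts repeat with period 8: KMNGWHXI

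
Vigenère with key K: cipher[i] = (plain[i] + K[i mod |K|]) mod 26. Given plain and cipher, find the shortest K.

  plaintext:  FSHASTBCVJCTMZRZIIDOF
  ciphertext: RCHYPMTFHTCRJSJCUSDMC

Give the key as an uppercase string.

MKAYXTSD

  i= 0: R-F = 12 → M
  i= 1: C-S = 10 → K
  i= 2: H-H =  0 → A
  i= 3: Y-A = 24 → Y
  i= 4: P-S = 23 → X
  i= 5: M-T = 19 → T
  i= 6: T-B = 18 → S
  i= 7: F-C =  3 → D
  i= 8: H-V = 12 → M
  i= 9: T-J = 10 → K
  i=10: C-C =  0 → A
  i=11: R-T = 24 → Y
  i=12: J-M = 23 → X
  i=13: S-Z = 19 → T
  i=14: J-R = 18 → S
  i=15: C-Z =  3 → D
  i=16: U-I = 12 → M
  i=17: S-I = 10 → K
  i=18: D-D =  0 → A
  i=19: M-O = 24 → Y
  i=20: C-F = 23 → X
  shifts repeat with period 8: MKAYXTSD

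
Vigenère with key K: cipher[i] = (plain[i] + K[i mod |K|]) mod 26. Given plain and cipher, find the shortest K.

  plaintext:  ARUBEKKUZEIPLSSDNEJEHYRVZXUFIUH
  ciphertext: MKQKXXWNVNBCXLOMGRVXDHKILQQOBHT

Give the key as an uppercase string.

MTWJTN

  i= 0: M-A = 12 → M
  i= 1: K-R = 19 → T
  i= 2: Q-U = 22 → W
  i= 3: K-B =  9 → J
  i= 4: X-E = 19 → T
  i= 5: X-K = 13 → N
  i= 6: W-K = 12 → M
  i= 7: N-U = 19 → T
  i= 8: V-Z = 22 → W
  i= 9: N-E =  9 → J
  i=10: B-I = 19 → T
  i=11: C-P = 13 → N
  i=12: X-L = 12 → M
  i=13: L-S = 19 → T
  i=14: O-S = 22 → W
  i=15: M-D =  9 → J
  i=16: G-N = 19 → T
  i=17: R-E = 13 → N
  i=18: V-J = 12 → M
  i=19: X-E = 19 → T
  i=20: D-H = 22 → W
  i=21: H-Y =  9 → J
  i=22: K-R = 19 → T
  i=23: I-V = 13 → N
  i=24: L-Z = 12 → M
  i=25: Q-X = 19 → T
  i=26: Q-U = 22 → W
  i=27: O-F =  9 → J
  i=28: B-I = 19 → T
  i=29: H-U = 13 → N
  i=30: T-H = 12 → M
  shifts repeat with period 6: MTWJTN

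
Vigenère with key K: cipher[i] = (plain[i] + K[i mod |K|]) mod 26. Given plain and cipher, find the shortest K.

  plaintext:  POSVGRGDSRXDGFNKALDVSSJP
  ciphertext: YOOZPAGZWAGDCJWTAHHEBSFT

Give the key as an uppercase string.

JAWEJ

  i= 0: Y-P =  9 → J
  i= 1: O-O =  0 → A
  i= 2: O-S = 22 → W
  i= 3: Z-V =  4 → E
  i= 4: P-G =  9 → J
  i= 5: A-R =  9 → J
  i= 6: G-G =  0 → A
  i= 7: Z-D = 22 → W
  i= 8: W-S =  4 → E
  i= 9: A-R =  9 → J
  i=10: G-X =  9 → J
  i=11: D-D =  0 → A
  i=12: C-G = 22 → W
  i=13: J-F =  4 → E
  i=14: W-N =  9 → J
  i=15: T-K =  9 → J
  i=16: A-A =  0 → A
  i=17: H-L = 22 → W
  i=18: H-D =  4 → E
  i=19: E-V =  9 → J
  i=20: B-S =  9 → J
  i=21: S-S =  0 → A
  i=22: F-J = 22 → W
  i=23: T-P =  4 → E
  shifts repeat with period 5: JAWEJ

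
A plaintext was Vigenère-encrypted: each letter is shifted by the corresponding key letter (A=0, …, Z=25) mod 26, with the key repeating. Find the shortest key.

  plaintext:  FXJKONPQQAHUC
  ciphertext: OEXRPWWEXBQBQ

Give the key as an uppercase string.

  i= 0: O-F =  9 → J
  i= 1: E-X =  7 → H
  i= 2: X-J = 14 → O
  i= 3: R-K =  7 → H
  i= 4: P-O =  1 → B
  i= 5: W-N =  9 → J
  i= 6: W-P =  7 → H
  i= 7: E-Q = 14 → O
  i= 8: X-Q =  7 → H
  i= 9: B-A =  1 → B
  i=10: Q-H =  9 → J
  i=11: B-U =  7 → H
  i=12: Q-C = 14 → O
  shifts repeat with period 5: JHOHB

JHOHB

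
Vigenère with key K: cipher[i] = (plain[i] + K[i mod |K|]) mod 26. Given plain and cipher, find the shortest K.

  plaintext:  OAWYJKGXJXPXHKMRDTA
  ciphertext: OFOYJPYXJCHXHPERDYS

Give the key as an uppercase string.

AFSA

  i= 0: O-O =  0 → A
  i= 1: F-A =  5 → F
  i= 2: O-W = 18 → S
  i= 3: Y-Y =  0 → A
  i= 4: J-J =  0 → A
  i= 5: P-K =  5 → F
  i= 6: Y-G = 18 → S
  i= 7: X-X =  0 → A
  i= 8: J-J =  0 → A
  i= 9: C-X =  5 → F
  i=10: H-P = 18 → S
  i=11: X-X =  0 → A
  i=12: H-H =  0 → A
  i=13: P-K =  5 → F
  i=14: E-M = 18 → S
  i=15: R-R =  0 → A
  i=16: D-D =  0 → A
  i=17: Y-T =  5 → F
  i=18: S-A = 18 → S
  shifts repeat with period 4: AFSA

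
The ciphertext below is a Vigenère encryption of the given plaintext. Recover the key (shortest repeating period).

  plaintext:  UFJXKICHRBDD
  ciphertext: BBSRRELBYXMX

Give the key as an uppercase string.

  i= 0: B-U =  7 → H
  i= 1: B-F = 22 → W
  i= 2: S-J =  9 → J
  i= 3: R-X = 20 → U
  i= 4: R-K =  7 → H
  i= 5: E-I = 22 → W
  i= 6: L-C =  9 → J
  i= 7: B-H = 20 → U
  i= 8: Y-R =  7 → H
  i= 9: X-B = 22 → W
  i=10: M-D =  9 → J
  i=11: X-D = 20 → U
  shifts repeat with period 4: HWJU

HWJU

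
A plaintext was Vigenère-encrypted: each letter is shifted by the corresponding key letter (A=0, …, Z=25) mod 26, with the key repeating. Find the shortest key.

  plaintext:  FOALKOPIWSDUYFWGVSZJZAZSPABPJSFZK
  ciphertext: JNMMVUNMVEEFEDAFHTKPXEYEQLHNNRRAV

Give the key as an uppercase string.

EZMBLGY

  i= 0: J-F =  4 → E
  i= 1: N-O = 25 → Z
  i= 2: M-A = 12 → M
  i= 3: M-L =  1 → B
  i= 4: V-K = 11 → L
  i= 5: U-O =  6 → G
  i= 6: N-P = 24 → Y
  i= 7: M-I =  4 → E
  i= 8: V-W = 25 → Z
  i= 9: E-S = 12 → M
  i=10: E-D =  1 → B
  i=11: F-U = 11 → L
  i=12: E-Y =  6 → G
  i=13: D-F = 24 → Y
  i=14: A-W =  4 → E
  i=15: F-G = 25 → Z
  i=16: H-V = 12 → M
  i=17: T-S =  1 → B
  i=18: K-Z = 11 → L
  i=19: P-J =  6 → G
  i=20: X-Z = 24 → Y
  i=21: E-A =  4 → E
  i=22: Y-Z = 25 → Z
  i=23: E-S = 12 → M
  i=24: Q-P =  1 → B
  i=25: L-A = 11 → L
  i=26: H-B =  6 → G
  i=27: N-P = 24 → Y
  i=28: N-J =  4 → E
  i=29: R-S = 25 → Z
  i=30: R-F = 12 → M
  i=31: A-Z =  1 → B
  i=32: V-K = 11 → L
  shifts repeat with period 7: EZMBLGY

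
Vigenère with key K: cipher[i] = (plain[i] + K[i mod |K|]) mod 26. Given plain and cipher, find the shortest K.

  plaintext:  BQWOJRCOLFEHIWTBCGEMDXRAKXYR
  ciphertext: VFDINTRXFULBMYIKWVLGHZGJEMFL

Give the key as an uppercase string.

UPHUECPJ

  i= 0: V-B = 20 → U
  i= 1: F-Q = 15 → P
  i= 2: D-W =  7 → H
  i= 3: I-O = 20 → U
  i= 4: N-J =  4 → E
  i= 5: T-R =  2 → C
  i= 6: R-C = 15 → P
  i= 7: X-O =  9 → J
  i= 8: F-L = 20 → U
  i= 9: U-F = 15 → P
  i=10: L-E =  7 → H
  i=11: B-H = 20 → U
  i=12: M-I =  4 → E
  i=13: Y-W =  2 → C
  i=14: I-T = 15 → P
  i=15: K-B =  9 → J
  i=16: W-C = 20 → U
  i=17: V-G = 15 → P
  i=18: L-E =  7 → H
  i=19: G-M = 20 → U
  i=20: H-D =  4 → E
  i=21: Z-X =  2 → C
  i=22: G-R = 15 → P
  i=23: J-A =  9 → J
  i=24: E-K = 20 → U
  i=25: M-X = 15 → P
  i=26: F-Y =  7 → H
  i=27: L-R = 20 → U
  shifts repeat with period 8: UPHUECPJ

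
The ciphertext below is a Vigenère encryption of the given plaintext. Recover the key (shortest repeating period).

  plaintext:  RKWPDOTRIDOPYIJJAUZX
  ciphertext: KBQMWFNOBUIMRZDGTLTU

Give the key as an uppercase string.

  i= 0: K-R = 19 → T
  i= 1: B-K = 17 → R
  i= 2: Q-W = 20 → U
  i= 3: M-P = 23 → X
  i= 4: W-D = 19 → T
  i= 5: F-O = 17 → R
  i= 6: N-T = 20 → U
  i= 7: O-R = 23 → X
  i= 8: B-I = 19 → T
  i= 9: U-D = 17 → R
  i=10: I-O = 20 → U
  i=11: M-P = 23 → X
  i=12: R-Y = 19 → T
  i=13: Z-I = 17 → R
  i=14: D-J = 20 → U
  i=15: G-J = 23 → X
  i=16: T-A = 19 → T
  i=17: L-U = 17 → R
  i=18: T-Z = 20 → U
  i=19: U-X = 23 → X
  shifts repeat with period 4: TRUX

TRUX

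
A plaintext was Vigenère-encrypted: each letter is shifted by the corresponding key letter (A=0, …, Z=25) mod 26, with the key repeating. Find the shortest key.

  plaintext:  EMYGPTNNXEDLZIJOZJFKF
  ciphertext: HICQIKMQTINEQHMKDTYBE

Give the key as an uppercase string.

  i= 0: H-E =  3 → D
  i= 1: I-M = 22 → W
  i= 2: C-Y =  4 → E
  i= 3: Q-G = 10 → K
  i= 4: I-P = 19 → T
  i= 5: K-T = 17 → R
  i= 6: M-N = 25 → Z
  i= 7: Q-N =  3 → D
  i= 8: T-X = 22 → W
  i= 9: I-E =  4 → E
  i=10: N-D = 10 → K
  i=11: E-L = 19 → T
  i=12: Q-Z = 17 → R
  i=13: H-I = 25 → Z
  i=14: M-J =  3 → D
  i=15: K-O = 22 → W
  i=16: D-Z =  4 → E
  i=17: T-J = 10 → K
  i=18: Y-F = 19 → T
  i=19: B-K = 17 → R
  i=20: E-F = 25 → Z
  shifts repeat with period 7: DWEKTRZ

DWEKTRZ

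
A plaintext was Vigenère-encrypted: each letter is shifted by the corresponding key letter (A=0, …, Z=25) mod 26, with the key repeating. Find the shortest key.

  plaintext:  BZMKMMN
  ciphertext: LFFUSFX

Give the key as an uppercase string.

  i= 0: L-B = 10 → K
  i= 1: F-Z =  6 → G
  i= 2: F-M = 19 → T
  i= 3: U-K = 10 → K
  i= 4: S-M =  6 → G
  i= 5: F-M = 19 → T
  i= 6: X-N = 10 → K
  shifts repeat with period 3: KGT

KGT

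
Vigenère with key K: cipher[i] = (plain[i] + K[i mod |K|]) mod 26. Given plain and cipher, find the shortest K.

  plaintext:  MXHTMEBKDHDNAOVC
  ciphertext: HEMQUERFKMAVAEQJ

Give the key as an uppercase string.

  i= 0: H-M = 21 → V
  i= 1: E-X =  7 → H
  i= 2: M-H =  5 → F
  i= 3: Q-T = 23 → X
  i= 4: U-M =  8 → I
  i= 5: E-E =  0 → A
  i= 6: R-B = 16 → Q
  i= 7: F-K = 21 → V
  i= 8: K-D =  7 → H
  i= 9: M-H =  5 → F
  i=10: A-D = 23 → X
  i=11: V-N =  8 → I
  i=12: A-A =  0 → A
  i=13: E-O = 16 → Q
  i=14: Q-V = 21 → V
  i=15: J-C =  7 → H
  shifts repeat with period 7: VHFXIAQ

VHFXIAQ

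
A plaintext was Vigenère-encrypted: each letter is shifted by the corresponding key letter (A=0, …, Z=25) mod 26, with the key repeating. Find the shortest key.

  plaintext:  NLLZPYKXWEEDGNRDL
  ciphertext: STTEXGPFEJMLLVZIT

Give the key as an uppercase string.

FII

  i= 0: S-N =  5 → F
  i= 1: T-L =  8 → I
  i= 2: T-L =  8 → I
  i= 3: E-Z =  5 → F
  i= 4: X-P =  8 → I
  i= 5: G-Y =  8 → I
  i= 6: P-K =  5 → F
  i= 7: F-X =  8 → I
  i= 8: E-W =  8 → I
  i= 9: J-E =  5 → F
  i=10: M-E =  8 → I
  i=11: L-D =  8 → I
  i=12: L-G =  5 → F
  i=13: V-N =  8 → I
  i=14: Z-R =  8 → I
  i=15: I-D =  5 → F
  i=16: T-L =  8 → I
  shifts repeat with period 3: FII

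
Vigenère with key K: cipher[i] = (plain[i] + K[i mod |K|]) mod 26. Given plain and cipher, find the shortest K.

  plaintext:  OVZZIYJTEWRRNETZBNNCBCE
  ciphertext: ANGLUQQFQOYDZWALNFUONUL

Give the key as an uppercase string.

MSHM

  i= 0: A-O = 12 → M
  i= 1: N-V = 18 → S
  i= 2: G-Z =  7 → H
  i= 3: L-Z = 12 → M
  i= 4: U-I = 12 → M
  i= 5: Q-Y = 18 → S
  i= 6: Q-J =  7 → H
  i= 7: F-T = 12 → M
  i= 8: Q-E = 12 → M
  i= 9: O-W = 18 → S
  i=10: Y-R =  7 → H
  i=11: D-R = 12 → M
  i=12: Z-N = 12 → M
  i=13: W-E = 18 → S
  i=14: A-T =  7 → H
  i=15: L-Z = 12 → M
  i=16: N-B = 12 → M
  i=17: F-N = 18 → S
  i=18: U-N =  7 → H
  i=19: O-C = 12 → M
  i=20: N-B = 12 → M
  i=21: U-C = 18 → S
  i=22: L-E =  7 → H
  shifts repeat with period 4: MSHM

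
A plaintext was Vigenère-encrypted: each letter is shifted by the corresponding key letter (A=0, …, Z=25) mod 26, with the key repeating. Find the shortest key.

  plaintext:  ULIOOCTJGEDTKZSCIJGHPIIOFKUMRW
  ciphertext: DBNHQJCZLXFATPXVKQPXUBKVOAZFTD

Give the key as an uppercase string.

  i= 0: D-U =  9 → J
  i= 1: B-L = 16 → Q
  i= 2: N-I =  5 → F
  i= 3: H-O = 19 → T
  i= 4: Q-O =  2 → C
  i= 5: J-C =  7 → H
  i= 6: C-T =  9 → J
  i= 7: Z-J = 16 → Q
  i= 8: L-G =  5 → F
  i= 9: X-E = 19 → T
  i=10: F-D =  2 → C
  i=11: A-T =  7 → H
  i=12: T-K =  9 → J
  i=13: P-Z = 16 → Q
  i=14: X-S =  5 → F
  i=15: V-C = 19 → T
  i=16: K-I =  2 → C
  i=17: Q-J =  7 → H
  i=18: P-G =  9 → J
  i=19: X-H = 16 → Q
  i=20: U-P =  5 → F
  i=21: B-I = 19 → T
  i=22: K-I =  2 → C
  i=23: V-O =  7 → H
  i=24: O-F =  9 → J
  i=25: A-K = 16 → Q
  i=26: Z-U =  5 → F
  i=27: F-M = 19 → T
  i=28: T-R =  2 → C
  i=29: D-W =  7 → H
  shifts repeat with period 6: JQFTCH

JQFTCH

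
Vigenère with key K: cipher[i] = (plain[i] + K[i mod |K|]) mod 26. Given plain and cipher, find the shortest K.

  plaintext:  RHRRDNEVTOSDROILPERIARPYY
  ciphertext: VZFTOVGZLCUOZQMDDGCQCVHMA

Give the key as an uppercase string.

  i= 0: V-R =  4 → E
  i= 1: Z-H = 18 → S
  i= 2: F-R = 14 → O
  i= 3: T-R =  2 → C
  i= 4: O-D = 11 → L
  i= 5: V-N =  8 → I
  i= 6: G-E =  2 → C
  i= 7: Z-V =  4 → E
  i= 8: L-T = 18 → S
  i= 9: C-O = 14 → O
  i=10: U-S =  2 → C
  i=11: O-D = 11 → L
  i=12: Z-R =  8 → I
  i=13: Q-O =  2 → C
  i=14: M-I =  4 → E
  i=15: D-L = 18 → S
  i=16: D-P = 14 → O
  i=17: G-E =  2 → C
  i=18: C-R = 11 → L
  i=19: Q-I =  8 → I
  i=20: C-A =  2 → C
  i=21: V-R =  4 → E
  i=22: H-P = 18 → S
  i=23: M-Y = 14 → O
  i=24: A-Y =  2 → C
  shifts repeat with period 7: ESOCLIC

ESOCLIC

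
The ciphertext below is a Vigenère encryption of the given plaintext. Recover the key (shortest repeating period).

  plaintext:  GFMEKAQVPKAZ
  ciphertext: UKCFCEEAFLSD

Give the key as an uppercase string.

OFQBSE

  i= 0: U-G = 14 → O
  i= 1: K-F =  5 → F
  i= 2: C-M = 16 → Q
  i= 3: F-E =  1 → B
  i= 4: C-K = 18 → S
  i= 5: E-A =  4 → E
  i= 6: E-Q = 14 → O
  i= 7: A-V =  5 → F
  i= 8: F-P = 16 → Q
  i= 9: L-K =  1 → B
  i=10: S-A = 18 → S
  i=11: D-Z =  4 → E
  shifts repeat with period 6: OFQBSE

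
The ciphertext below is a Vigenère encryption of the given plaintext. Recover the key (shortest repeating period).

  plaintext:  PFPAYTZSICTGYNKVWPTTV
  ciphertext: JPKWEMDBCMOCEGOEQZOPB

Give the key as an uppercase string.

  i= 0: J-P = 20 → U
  i= 1: P-F = 10 → K
  i= 2: K-P = 21 → V
  i= 3: W-A = 22 → W
  i= 4: E-Y =  6 → G
  i= 5: M-T = 19 → T
  i= 6: D-Z =  4 → E
  i= 7: B-S =  9 → J
  i= 8: C-I = 20 → U
  i= 9: M-C = 10 → K
  i=10: O-T = 21 → V
  i=11: C-G = 22 → W
  i=12: E-Y =  6 → G
  i=13: G-N = 19 → T
  i=14: O-K =  4 → E
  i=15: E-V =  9 → J
  i=16: Q-W = 20 → U
  i=17: Z-P = 10 → K
  i=18: O-T = 21 → V
  i=19: P-T = 22 → W
  i=20: B-V =  6 → G
  shifts repeat with period 8: UKVWGTEJ

UKVWGTEJ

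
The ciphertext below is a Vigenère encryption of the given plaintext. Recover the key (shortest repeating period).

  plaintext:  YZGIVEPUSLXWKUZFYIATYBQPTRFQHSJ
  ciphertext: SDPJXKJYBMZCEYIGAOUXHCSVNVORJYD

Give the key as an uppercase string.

UEJBCG

  i= 0: S-Y = 20 → U
  i= 1: D-Z =  4 → E
  i= 2: P-G =  9 → J
  i= 3: J-I =  1 → B
  i= 4: X-V =  2 → C
  i= 5: K-E =  6 → G
  i= 6: J-P = 20 → U
  i= 7: Y-U =  4 → E
  i= 8: B-S =  9 → J
  i= 9: M-L =  1 → B
  i=10: Z-X =  2 → C
  i=11: C-W =  6 → G
  i=12: E-K = 20 → U
  i=13: Y-U =  4 → E
  i=14: I-Z =  9 → J
  i=15: G-F =  1 → B
  i=16: A-Y =  2 → C
  i=17: O-I =  6 → G
  i=18: U-A = 20 → U
  i=19: X-T =  4 → E
  i=20: H-Y =  9 → J
  i=21: C-B =  1 → B
  i=22: S-Q =  2 → C
  i=23: V-P =  6 → G
  i=24: N-T = 20 → U
  i=25: V-R =  4 → E
  i=26: O-F =  9 → J
  i=27: R-Q =  1 → B
  i=28: J-H =  2 → C
  i=29: Y-S =  6 → G
  i=30: D-J = 20 → U
  shifts repeat with period 6: UEJBCG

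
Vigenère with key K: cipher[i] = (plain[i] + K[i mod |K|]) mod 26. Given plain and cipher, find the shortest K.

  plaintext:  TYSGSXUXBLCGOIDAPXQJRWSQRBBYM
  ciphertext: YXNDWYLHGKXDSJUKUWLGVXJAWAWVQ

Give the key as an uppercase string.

FZVXEBRK

  i= 0: Y-T =  5 → F
  i= 1: X-Y = 25 → Z
  i= 2: N-S = 21 → V
  i= 3: D-G = 23 → X
  i= 4: W-S =  4 → E
  i= 5: Y-X =  1 → B
  i= 6: L-U = 17 → R
  i= 7: H-X = 10 → K
  i= 8: G-B =  5 → F
  i= 9: K-L = 25 → Z
  i=10: X-C = 21 → V
  i=11: D-G = 23 → X
  i=12: S-O =  4 → E
  i=13: J-I =  1 → B
  i=14: U-D = 17 → R
  i=15: K-A = 10 → K
  i=16: U-P =  5 → F
  i=17: W-X = 25 → Z
  i=18: L-Q = 21 → V
  i=19: G-J = 23 → X
  i=20: V-R =  4 → E
  i=21: X-W =  1 → B
  i=22: J-S = 17 → R
  i=23: A-Q = 10 → K
  i=24: W-R =  5 → F
  i=25: A-B = 25 → Z
  i=26: W-B = 21 → V
  i=27: V-Y = 23 → X
  i=28: Q-M =  4 → E
  shifts repeat with period 8: FZVXEBRK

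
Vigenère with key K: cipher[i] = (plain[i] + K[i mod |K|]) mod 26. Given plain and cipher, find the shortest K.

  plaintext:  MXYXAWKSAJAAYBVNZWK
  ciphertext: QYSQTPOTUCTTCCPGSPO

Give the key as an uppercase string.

EBUTTT

  i= 0: Q-M =  4 → E
  i= 1: Y-X =  1 → B
  i= 2: S-Y = 20 → U
  i= 3: Q-X = 19 → T
  i= 4: T-A = 19 → T
  i= 5: P-W = 19 → T
  i= 6: O-K =  4 → E
  i= 7: T-S =  1 → B
  i= 8: U-A = 20 → U
  i= 9: C-J = 19 → T
  i=10: T-A = 19 → T
  i=11: T-A = 19 → T
  i=12: C-Y =  4 → E
  i=13: C-B =  1 → B
  i=14: P-V = 20 → U
  i=15: G-N = 19 → T
  i=16: S-Z = 19 → T
  i=17: P-W = 19 → T
  i=18: O-K =  4 → E
  shifts repeat with period 6: EBUTTT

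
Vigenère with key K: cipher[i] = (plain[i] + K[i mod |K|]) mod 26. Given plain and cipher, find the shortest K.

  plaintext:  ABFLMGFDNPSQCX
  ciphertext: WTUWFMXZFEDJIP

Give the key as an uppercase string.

  i= 0: W-A = 22 → W
  i= 1: T-B = 18 → S
  i= 2: U-F = 15 → P
  i= 3: W-L = 11 → L
  i= 4: F-M = 19 → T
  i= 5: M-G =  6 → G
  i= 6: X-F = 18 → S
  i= 7: Z-D = 22 → W
  i= 8: F-N = 18 → S
  i= 9: E-P = 15 → P
  i=10: D-S = 11 → L
  i=11: J-Q = 19 → T
  i=12: I-C =  6 → G
  i=13: P-X = 18 → S
  shifts repeat with period 7: WSPLTGS

WSPLTGS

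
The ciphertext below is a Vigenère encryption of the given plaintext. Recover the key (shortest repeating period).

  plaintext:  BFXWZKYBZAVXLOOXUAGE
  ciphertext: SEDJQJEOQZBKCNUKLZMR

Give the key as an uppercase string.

RZGN

  i= 0: S-B = 17 → R
  i= 1: E-F = 25 → Z
  i= 2: D-X =  6 → G
  i= 3: J-W = 13 → N
  i= 4: Q-Z = 17 → R
  i= 5: J-K = 25 → Z
  i= 6: E-Y =  6 → G
  i= 7: O-B = 13 → N
  i= 8: Q-Z = 17 → R
  i= 9: Z-A = 25 → Z
  i=10: B-V =  6 → G
  i=11: K-X = 13 → N
  i=12: C-L = 17 → R
  i=13: N-O = 25 → Z
  i=14: U-O =  6 → G
  i=15: K-X = 13 → N
  i=16: L-U = 17 → R
  i=17: Z-A = 25 → Z
  i=18: M-G =  6 → G
  i=19: R-E = 13 → N
  shifts repeat with period 4: RZGN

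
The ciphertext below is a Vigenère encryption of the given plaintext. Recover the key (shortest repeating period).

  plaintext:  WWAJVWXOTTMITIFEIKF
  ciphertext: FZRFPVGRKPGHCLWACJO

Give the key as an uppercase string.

JDRWUZ

  i= 0: F-W =  9 → J
  i= 1: Z-W =  3 → D
  i= 2: R-A = 17 → R
  i= 3: F-J = 22 → W
  i= 4: P-V = 20 → U
  i= 5: V-W = 25 → Z
  i= 6: G-X =  9 → J
  i= 7: R-O =  3 → D
  i= 8: K-T = 17 → R
  i= 9: P-T = 22 → W
  i=10: G-M = 20 → U
  i=11: H-I = 25 → Z
  i=12: C-T =  9 → J
  i=13: L-I =  3 → D
  i=14: W-F = 17 → R
  i=15: A-E = 22 → W
  i=16: C-I = 20 → U
  i=17: J-K = 25 → Z
  i=18: O-F =  9 → J
  shifts repeat with period 6: JDRWUZ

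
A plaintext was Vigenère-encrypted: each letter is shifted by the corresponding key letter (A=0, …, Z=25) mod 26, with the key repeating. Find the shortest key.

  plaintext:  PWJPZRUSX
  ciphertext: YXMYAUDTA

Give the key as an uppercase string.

  i= 0: Y-P =  9 → J
  i= 1: X-W =  1 → B
  i= 2: M-J =  3 → D
  i= 3: Y-P =  9 → J
  i= 4: A-Z =  1 → B
  i= 5: U-R =  3 → D
  i= 6: D-U =  9 → J
  i= 7: T-S =  1 → B
  i= 8: A-X =  3 → D
  shifts repeat with period 3: JBD

JBD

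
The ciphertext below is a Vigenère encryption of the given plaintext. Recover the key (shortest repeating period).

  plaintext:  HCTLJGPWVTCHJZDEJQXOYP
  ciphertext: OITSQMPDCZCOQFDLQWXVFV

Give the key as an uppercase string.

HGAH

  i= 0: O-H =  7 → H
  i= 1: I-C =  6 → G
  i= 2: T-T =  0 → A
  i= 3: S-L =  7 → H
  i= 4: Q-J =  7 → H
  i= 5: M-G =  6 → G
  i= 6: P-P =  0 → A
  i= 7: D-W =  7 → H
  i= 8: C-V =  7 → H
  i= 9: Z-T =  6 → G
  i=10: C-C =  0 → A
  i=11: O-H =  7 → H
  i=12: Q-J =  7 → H
  i=13: F-Z =  6 → G
  i=14: D-D =  0 → A
  i=15: L-E =  7 → H
  i=16: Q-J =  7 → H
  i=17: W-Q =  6 → G
  i=18: X-X =  0 → A
  i=19: V-O =  7 → H
  i=20: F-Y =  7 → H
  i=21: V-P =  6 → G
  shifts repeat with period 4: HGAH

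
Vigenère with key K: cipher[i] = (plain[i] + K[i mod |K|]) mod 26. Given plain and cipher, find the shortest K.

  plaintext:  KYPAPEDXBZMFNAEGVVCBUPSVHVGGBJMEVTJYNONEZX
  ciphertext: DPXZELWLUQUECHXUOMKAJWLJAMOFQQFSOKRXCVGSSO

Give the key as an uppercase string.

TRIZPHTO

  i= 0: D-K = 19 → T
  i= 1: P-Y = 17 → R
  i= 2: X-P =  8 → I
  i= 3: Z-A = 25 → Z
  i= 4: E-P = 15 → P
  i= 5: L-E =  7 → H
  i= 6: W-D = 19 → T
  i= 7: L-X = 14 → O
  i= 8: U-B = 19 → T
  i= 9: Q-Z = 17 → R
  i=10: U-M =  8 → I
  i=11: E-F = 25 → Z
  i=12: C-N = 15 → P
  i=13: H-A =  7 → H
  i=14: X-E = 19 → T
  i=15: U-G = 14 → O
  i=16: O-V = 19 → T
  i=17: M-V = 17 → R
  i=18: K-C =  8 → I
  i=19: A-B = 25 → Z
  i=20: J-U = 15 → P
  i=21: W-P =  7 → H
  i=22: L-S = 19 → T
  i=23: J-V = 14 → O
  i=24: A-H = 19 → T
  i=25: M-V = 17 → R
  i=26: O-G =  8 → I
  i=27: F-G = 25 → Z
  i=28: Q-B = 15 → P
  i=29: Q-J =  7 → H
  i=30: F-M = 19 → T
  i=31: S-E = 14 → O
  i=32: O-V = 19 → T
  i=33: K-T = 17 → R
  i=34: R-J =  8 → I
  i=35: X-Y = 25 → Z
  i=36: C-N = 15 → P
  i=37: V-O =  7 → H
  i=38: G-N = 19 → T
  i=39: S-E = 14 → O
  i=40: S-Z = 19 → T
  i=41: O-X = 17 → R
  shifts repeat with period 8: TRIZPHTO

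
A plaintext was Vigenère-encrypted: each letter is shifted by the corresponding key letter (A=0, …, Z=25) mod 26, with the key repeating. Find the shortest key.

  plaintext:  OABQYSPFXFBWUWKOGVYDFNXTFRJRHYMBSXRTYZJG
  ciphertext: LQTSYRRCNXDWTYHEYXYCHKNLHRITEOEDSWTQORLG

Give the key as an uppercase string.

XQSCAZC

  i= 0: L-O = 23 → X
  i= 1: Q-A = 16 → Q
  i= 2: T-B = 18 → S
  i= 3: S-Q =  2 → C
  i= 4: Y-Y =  0 → A
  i= 5: R-S = 25 → Z
  i= 6: R-P =  2 → C
  i= 7: C-F = 23 → X
  i= 8: N-X = 16 → Q
  i= 9: X-F = 18 → S
  i=10: D-B =  2 → C
  i=11: W-W =  0 → A
  i=12: T-U = 25 → Z
  i=13: Y-W =  2 → C
  i=14: H-K = 23 → X
  i=15: E-O = 16 → Q
  i=16: Y-G = 18 → S
  i=17: X-V =  2 → C
  i=18: Y-Y =  0 → A
  i=19: C-D = 25 → Z
  i=20: H-F =  2 → C
  i=21: K-N = 23 → X
  i=22: N-X = 16 → Q
  i=23: L-T = 18 → S
  i=24: H-F =  2 → C
  i=25: R-R =  0 → A
  i=26: I-J = 25 → Z
  i=27: T-R =  2 → C
  i=28: E-H = 23 → X
  i=29: O-Y = 16 → Q
  i=30: E-M = 18 → S
  i=31: D-B =  2 → C
  i=32: S-S =  0 → A
  i=33: W-X = 25 → Z
  i=34: T-R =  2 → C
  i=35: Q-T = 23 → X
  i=36: O-Y = 16 → Q
  i=37: R-Z = 18 → S
  i=38: L-J =  2 → C
  i=39: G-G =  0 → A
  shifts repeat with period 7: XQSCAZC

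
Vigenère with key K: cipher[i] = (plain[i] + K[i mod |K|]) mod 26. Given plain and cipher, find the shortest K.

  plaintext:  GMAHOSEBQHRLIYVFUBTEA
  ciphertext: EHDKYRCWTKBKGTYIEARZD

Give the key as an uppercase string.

YVDDKZ

  i= 0: E-G = 24 → Y
  i= 1: H-M = 21 → V
  i= 2: D-A =  3 → D
  i= 3: K-H =  3 → D
  i= 4: Y-O = 10 → K
  i= 5: R-S = 25 → Z
  i= 6: C-E = 24 → Y
  i= 7: W-B = 21 → V
  i= 8: T-Q =  3 → D
  i= 9: K-H =  3 → D
  i=10: B-R = 10 → K
  i=11: K-L = 25 → Z
  i=12: G-I = 24 → Y
  i=13: T-Y = 21 → V
  i=14: Y-V =  3 → D
  i=15: I-F =  3 → D
  i=16: E-U = 10 → K
  i=17: A-B = 25 → Z
  i=18: R-T = 24 → Y
  i=19: Z-E = 21 → V
  i=20: D-A =  3 → D
  shifts repeat with period 6: YVDDKZ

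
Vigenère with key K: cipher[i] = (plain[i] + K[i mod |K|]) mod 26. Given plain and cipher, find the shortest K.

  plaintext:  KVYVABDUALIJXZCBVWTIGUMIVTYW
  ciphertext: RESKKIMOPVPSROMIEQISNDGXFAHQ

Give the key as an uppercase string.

  i= 0: R-K =  7 → H
  i= 1: E-V =  9 → J
  i= 2: S-Y = 20 → U
  i= 3: K-V = 15 → P
  i= 4: K-A = 10 → K
  i= 5: I-B =  7 → H
  i= 6: M-D =  9 → J
  i= 7: O-U = 20 → U
  i= 8: P-A = 15 → P
  i= 9: V-L = 10 → K
  i=10: P-I =  7 → H
  i=11: S-J =  9 → J
  i=12: R-X = 20 → U
  i=13: O-Z = 15 → P
  i=14: M-C = 10 → K
  i=15: I-B =  7 → H
  i=16: E-V =  9 → J
  i=17: Q-W = 20 → U
  i=18: I-T = 15 → P
  i=19: S-I = 10 → K
  i=20: N-G =  7 → H
  i=21: D-U =  9 → J
  i=22: G-M = 20 → U
  i=23: X-I = 15 → P
  i=24: F-V = 10 → K
  i=25: A-T =  7 → H
  i=26: H-Y =  9 → J
  i=27: Q-W = 20 → U
  shifts repeat with period 5: HJUPK

HJUPK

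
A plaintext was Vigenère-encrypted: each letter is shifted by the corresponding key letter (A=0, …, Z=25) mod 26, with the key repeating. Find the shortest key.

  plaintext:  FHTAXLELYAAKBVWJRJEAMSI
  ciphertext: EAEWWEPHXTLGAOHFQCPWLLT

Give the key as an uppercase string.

  i= 0: E-F = 25 → Z
  i= 1: A-H = 19 → T
  i= 2: E-T = 11 → L
  i= 3: W-A = 22 → W
  i= 4: W-X = 25 → Z
  i= 5: E-L = 19 → T
  i= 6: P-E = 11 → L
  i= 7: H-L = 22 → W
  i= 8: X-Y = 25 → Z
  i= 9: T-A = 19 → T
  i=10: L-A = 11 → L
  i=11: G-K = 22 → W
  i=12: A-B = 25 → Z
  i=13: O-V = 19 → T
  i=14: H-W = 11 → L
  i=15: F-J = 22 → W
  i=16: Q-R = 25 → Z
  i=17: C-J = 19 → T
  i=18: P-E = 11 → L
  i=19: W-A = 22 → W
  i=20: L-M = 25 → Z
  i=21: L-S = 19 → T
  i=22: T-I = 11 → L
  shifts repeat with period 4: ZTLW

ZTLW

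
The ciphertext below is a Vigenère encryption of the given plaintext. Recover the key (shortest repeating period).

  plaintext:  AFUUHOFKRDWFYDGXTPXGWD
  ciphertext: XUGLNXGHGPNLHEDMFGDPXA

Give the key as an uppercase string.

XPMRGJB

  i= 0: X-A = 23 → X
  i= 1: U-F = 15 → P
  i= 2: G-U = 12 → M
  i= 3: L-U = 17 → R
  i= 4: N-H =  6 → G
  i= 5: X-O =  9 → J
  i= 6: G-F =  1 → B
  i= 7: H-K = 23 → X
  i= 8: G-R = 15 → P
  i= 9: P-D = 12 → M
  i=10: N-W = 17 → R
  i=11: L-F =  6 → G
  i=12: H-Y =  9 → J
  i=13: E-D =  1 → B
  i=14: D-G = 23 → X
  i=15: M-X = 15 → P
  i=16: F-T = 12 → M
  i=17: G-P = 17 → R
  i=18: D-X =  6 → G
  i=19: P-G =  9 → J
  i=20: X-W =  1 → B
  i=21: A-D = 23 → X
  shifts repeat with period 7: XPMRGJB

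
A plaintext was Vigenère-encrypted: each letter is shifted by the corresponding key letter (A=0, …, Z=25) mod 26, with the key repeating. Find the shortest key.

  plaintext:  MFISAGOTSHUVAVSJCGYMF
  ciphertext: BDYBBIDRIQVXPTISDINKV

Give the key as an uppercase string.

PYQJBC

  i= 0: B-M = 15 → P
  i= 1: D-F = 24 → Y
  i= 2: Y-I = 16 → Q
  i= 3: B-S =  9 → J
  i= 4: B-A =  1 → B
  i= 5: I-G =  2 → C
  i= 6: D-O = 15 → P
  i= 7: R-T = 24 → Y
  i= 8: I-S = 16 → Q
  i= 9: Q-H =  9 → J
  i=10: V-U =  1 → B
  i=11: X-V =  2 → C
  i=12: P-A = 15 → P
  i=13: T-V = 24 → Y
  i=14: I-S = 16 → Q
  i=15: S-J =  9 → J
  i=16: D-C =  1 → B
  i=17: I-G =  2 → C
  i=18: N-Y = 15 → P
  i=19: K-M = 24 → Y
  i=20: V-F = 16 → Q
  shifts repeat with period 6: PYQJBC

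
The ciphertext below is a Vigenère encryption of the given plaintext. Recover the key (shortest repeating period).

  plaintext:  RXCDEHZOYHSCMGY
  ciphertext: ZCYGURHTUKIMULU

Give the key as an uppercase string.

IFWDQK

  i= 0: Z-R =  8 → I
  i= 1: C-X =  5 → F
  i= 2: Y-C = 22 → W
  i= 3: G-D =  3 → D
  i= 4: U-E = 16 → Q
  i= 5: R-H = 10 → K
  i= 6: H-Z =  8 → I
  i= 7: T-O =  5 → F
  i= 8: U-Y = 22 → W
  i= 9: K-H =  3 → D
  i=10: I-S = 16 → Q
  i=11: M-C = 10 → K
  i=12: U-M =  8 → I
  i=13: L-G =  5 → F
  i=14: U-Y = 22 → W
  shifts repeat with period 6: IFWDQK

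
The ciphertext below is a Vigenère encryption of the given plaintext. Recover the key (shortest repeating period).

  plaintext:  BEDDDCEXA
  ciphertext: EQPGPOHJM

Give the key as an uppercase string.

  i= 0: E-B =  3 → D
  i= 1: Q-E = 12 → M
  i= 2: P-D = 12 → M
  i= 3: G-D =  3 → D
  i= 4: P-D = 12 → M
  i= 5: O-C = 12 → M
  i= 6: H-E =  3 → D
  i= 7: J-X = 12 → M
  i= 8: M-A = 12 → M
  shifts repeat with period 3: DMM

DMM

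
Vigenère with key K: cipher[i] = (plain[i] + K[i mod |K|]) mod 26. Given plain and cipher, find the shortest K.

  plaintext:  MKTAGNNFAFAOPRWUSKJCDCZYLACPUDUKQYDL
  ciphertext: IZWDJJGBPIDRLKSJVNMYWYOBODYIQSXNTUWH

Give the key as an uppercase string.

WPDDDWT

  i= 0: I-M = 22 → W
  i= 1: Z-K = 15 → P
  i= 2: W-T =  3 → D
  i= 3: D-A =  3 → D
  i= 4: J-G =  3 → D
  i= 5: J-N = 22 → W
  i= 6: G-N = 19 → T
  i= 7: B-F = 22 → W
  i= 8: P-A = 15 → P
  i= 9: I-F =  3 → D
  i=10: D-A =  3 → D
  i=11: R-O =  3 → D
  i=12: L-P = 22 → W
  i=13: K-R = 19 → T
  i=14: S-W = 22 → W
  i=15: J-U = 15 → P
  i=16: V-S =  3 → D
  i=17: N-K =  3 → D
  i=18: M-J =  3 → D
  i=19: Y-C = 22 → W
  i=20: W-D = 19 → T
  i=21: Y-C = 22 → W
  i=22: O-Z = 15 → P
  i=23: B-Y =  3 → D
  i=24: O-L =  3 → D
  i=25: D-A =  3 → D
  i=26: Y-C = 22 → W
  i=27: I-P = 19 → T
  i=28: Q-U = 22 → W
  i=29: S-D = 15 → P
  i=30: X-U =  3 → D
  i=31: N-K =  3 → D
  i=32: T-Q =  3 → D
  i=33: U-Y = 22 → W
  i=34: W-D = 19 → T
  i=35: H-L = 22 → W
  shifts repeat with period 7: WPDDDWT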